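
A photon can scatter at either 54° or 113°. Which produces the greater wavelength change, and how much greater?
113° produces the larger shift by a factor of 3.374

Calculate both shifts using Δλ = λ_C(1 - cos θ):

For θ₁ = 54°:
Δλ₁ = 2.4263 × (1 - cos(54°))
Δλ₁ = 2.4263 × 0.4122
Δλ₁ = 1.0002 pm

For θ₂ = 113°:
Δλ₂ = 2.4263 × (1 - cos(113°))
Δλ₂ = 2.4263 × 1.3907
Δλ₂ = 3.3743 pm

The 113° angle produces the larger shift.
Ratio: 3.3743/1.0002 = 3.374

(Intermediate values are shown rounded; full precision is carried through to the final answer.)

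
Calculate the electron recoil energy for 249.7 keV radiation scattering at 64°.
53.7709 keV

By energy conservation: K_e = E_initial - E_final

First find the scattered photon energy:
Initial wavelength: λ = hc/E = 4.9653 pm
Compton shift: Δλ = λ_C(1 - cos(64°)) = 1.3627 pm
Final wavelength: λ' = 4.9653 + 1.3627 = 6.3280 pm
Final photon energy: E' = hc/λ' = 195.9291 keV

Electron kinetic energy:
K_e = E - E' = 249.7000 - 195.9291 = 53.7709 keV

(Intermediate values are shown rounded; full precision is carried through to the final answer.)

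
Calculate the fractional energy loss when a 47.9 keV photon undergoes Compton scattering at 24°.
0.0080 (or 0.80%)

Calculate initial and final photon energies:

Initial: E₀ = 47.9 keV → λ₀ = 25.8840 pm
Compton shift: Δλ = 0.2098 pm
Final wavelength: λ' = 26.0937 pm
Final energy: E' = 47.5149 keV

Fractional energy loss:
(E₀ - E')/E₀ = (47.9000 - 47.5149)/47.9000
= 0.3851/47.9000
= 0.0080
= 0.80%

(Intermediate values are shown rounded; full precision is carried through to the final answer.)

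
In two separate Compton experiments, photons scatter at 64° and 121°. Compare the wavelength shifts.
121° produces the larger shift by a factor of 2.698

Calculate both shifts using Δλ = λ_C(1 - cos θ):

For θ₁ = 64°:
Δλ₁ = 2.4263 × (1 - cos(64°))
Δλ₁ = 2.4263 × 0.5616
Δλ₁ = 1.3627 pm

For θ₂ = 121°:
Δλ₂ = 2.4263 × (1 - cos(121°))
Δλ₂ = 2.4263 × 1.5150
Δλ₂ = 3.6760 pm

The 121° angle produces the larger shift.
Ratio: 3.6760/1.3627 = 2.698

(Intermediate values are shown rounded; full precision is carried through to the final answer.)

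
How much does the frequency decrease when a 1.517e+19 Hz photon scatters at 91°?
1.685e+18 Hz (decrease)

Convert frequency to wavelength (c = 299792458 m/s):
λ₀ = c/f₀ = 299792458/1.517e+19 = 1.9762192e-11 m = 19.7622 pm

Calculate Compton shift:
Δλ = λ_C(1 - cos(91°)) = 2.4687 pm

Final wavelength:
λ' = λ₀ + Δλ = 19.7622 + 2.4687 = 22.2308 pm

Final frequency:
f' = c/λ' = 299792458/2.2230848e-11 = 1.3485426e+19 Hz

Frequency shift (decrease):
Δf = f₀ - f' = 1.517e+19 - 1.3485426e+19 = 1.685e+18 Hz

(Intermediate values are shown rounded; full precision is carried through to the final answer.)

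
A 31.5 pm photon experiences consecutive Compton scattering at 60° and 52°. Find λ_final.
33.6457 pm

Apply Compton shift twice:

First scattering at θ₁ = 60°:
Δλ₁ = λ_C(1 - cos(60°))
Δλ₁ = 2.4263 × 0.5000
Δλ₁ = 1.2132 pm

After first scattering:
λ₁ = 31.5 + 1.2132 = 32.7132 pm

Second scattering at θ₂ = 52°:
Δλ₂ = λ_C(1 - cos(52°))
Δλ₂ = 2.4263 × 0.3843
Δλ₂ = 0.9325 pm

Final wavelength:
λ₂ = 32.7132 + 0.9325 = 33.6457 pm

Total shift: Δλ_total = 1.2132 + 0.9325 = 2.1457 pm

(Intermediate values are shown rounded; full precision is carried through to the final answer.)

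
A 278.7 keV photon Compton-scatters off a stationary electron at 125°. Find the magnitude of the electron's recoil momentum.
2.0568e-22 kg·m/s

The electron is initially at rest, so by conservation of momentum:
p⃗_e = p⃗₀ − p⃗'  (incident photon momentum minus scattered photon momentum)

Photon momentum magnitudes (p = h/λ = E/c):
λ₀ = hc/E₀ = 4.4487 pm → p₀ = h/λ₀ = 1.4895e-22 kg·m/s
Δλ = λ_C(1 − cos 125°) = 3.8180 pm
λ' = 8.2666 pm → p' = h/λ' = 8.0154e-23 kg·m/s

The scattered photon makes angle θ = 125° with the incident direction, so by the law of cosines:
|p⃗_e|² = p₀² + p'² − 2p₀p'cos θ
|p⃗_e|² = (1.4895e-22)² + (8.0154e-23)² − 2·1.4895e-22·8.0154e-23·cos(125°)
|p⃗_e| = 2.0568e-22 kg·m/s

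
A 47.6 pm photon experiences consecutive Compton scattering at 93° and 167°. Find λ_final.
54.9437 pm

Apply Compton shift twice:

First scattering at θ₁ = 93°:
Δλ₁ = λ_C(1 - cos(93°))
Δλ₁ = 2.4263 × 1.0523
Δλ₁ = 2.5533 pm

After first scattering:
λ₁ = 47.6 + 2.5533 = 50.1533 pm

Second scattering at θ₂ = 167°:
Δλ₂ = λ_C(1 - cos(167°))
Δλ₂ = 2.4263 × 1.9744
Δλ₂ = 4.7904 pm

Final wavelength:
λ₂ = 50.1533 + 4.7904 = 54.9437 pm

Total shift: Δλ_total = 2.5533 + 4.7904 = 7.3437 pm

(Intermediate values are shown rounded; full precision is carried through to the final answer.)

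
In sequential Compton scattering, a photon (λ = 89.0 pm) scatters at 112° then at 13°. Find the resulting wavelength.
92.3974 pm

Apply Compton shift twice:

First scattering at θ₁ = 112°:
Δλ₁ = λ_C(1 - cos(112°))
Δλ₁ = 2.4263 × 1.3746
Δλ₁ = 3.3352 pm

After first scattering:
λ₁ = 89.0 + 3.3352 = 92.3352 pm

Second scattering at θ₂ = 13°:
Δλ₂ = λ_C(1 - cos(13°))
Δλ₂ = 2.4263 × 0.0256
Δλ₂ = 0.0622 pm

Final wavelength:
λ₂ = 92.3352 + 0.0622 = 92.3974 pm

Total shift: Δλ_total = 3.3352 + 0.0622 = 3.3974 pm

(Intermediate values are shown rounded; full precision is carried through to the final answer.)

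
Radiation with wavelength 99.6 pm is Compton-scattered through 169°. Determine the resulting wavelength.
104.4080 pm

Using the Compton scattering formula:
λ' = λ + Δλ = λ + λ_C(1 - cos θ)

Given:
- Initial wavelength λ = 99.6 pm
- Scattering angle θ = 169°
- Compton wavelength λ_C ≈ 2.4263 pm

Calculate the shift:
Δλ = 2.4263 × (1 - cos(169°))
Δλ = 2.4263 × 1.9816
Δλ = 4.8080 pm

Final wavelength:
λ' = 99.6 + 4.8080 = 104.4080 pm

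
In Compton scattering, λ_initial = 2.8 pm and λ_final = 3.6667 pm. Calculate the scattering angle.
50.00°

First find the wavelength shift:
Δλ = λ' - λ = 3.6667 - 2.8 = 0.8667 pm

Using Δλ = λ_C(1 - cos θ), with λ_C = h/(m_e·c) ≈ 2.42631024 pm:
cos θ = 1 - Δλ/λ_C
cos θ = 1 - 0.8667/2.42631024
cos θ = 0.642791

θ = arccos(0.642791)
θ = 50.00°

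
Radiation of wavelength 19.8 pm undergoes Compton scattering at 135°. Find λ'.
23.9420 pm

Using the Compton formula: λ' = λ + λ_C(1 − cos θ)

For θ = 135°, cos θ = -√2/2 (exact) ≈ -0.7071, so:
1 − cos 135° = 1 − (-√2/2) ≈ 1.7071

Δλ = λ_C × 1.7071 = 2.4263 × 1.7071 = 4.1420 pm

λ' = 19.8 + 4.1420 = 23.9420 pm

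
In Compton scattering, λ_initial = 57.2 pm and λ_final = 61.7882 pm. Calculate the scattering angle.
153.00°

First find the wavelength shift:
Δλ = λ' - λ = 61.7882 - 57.2 = 4.5882 pm

Using Δλ = λ_C(1 - cos θ), with λ_C = h/(m_e·c) ≈ 2.42631024 pm:
cos θ = 1 - Δλ/λ_C
cos θ = 1 - 4.5882/2.42631024
cos θ = -0.891020

θ = arccos(-0.891020)
θ = 153.00°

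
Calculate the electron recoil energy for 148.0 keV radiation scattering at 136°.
49.1996 keV

By energy conservation: K_e = E_initial - E_final

First find the scattered photon energy:
Initial wavelength: λ = hc/E = 8.3773 pm
Compton shift: Δλ = λ_C(1 - cos(136°)) = 4.1717 pm
Final wavelength: λ' = 8.3773 + 4.1717 = 12.5490 pm
Final photon energy: E' = hc/λ' = 98.8004 keV

Electron kinetic energy:
K_e = E - E' = 148.0000 - 98.8004 = 49.1996 keV

(Intermediate values are shown rounded; full precision is carried through to the final answer.)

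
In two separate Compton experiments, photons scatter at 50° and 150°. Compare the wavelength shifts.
150° produces the larger shift by a factor of 5.224

Calculate both shifts using Δλ = λ_C(1 - cos θ):

For θ₁ = 50°:
Δλ₁ = 2.4263 × (1 - cos(50°))
Δλ₁ = 2.4263 × 0.3572
Δλ₁ = 0.8667 pm

For θ₂ = 150°:
Δλ₂ = 2.4263 × (1 - cos(150°))
Δλ₂ = 2.4263 × 1.8660
Δλ₂ = 4.5276 pm

The 150° angle produces the larger shift.
Ratio: 4.5276/0.8667 = 5.224

(Intermediate values are shown rounded; full precision is carried through to the final answer.)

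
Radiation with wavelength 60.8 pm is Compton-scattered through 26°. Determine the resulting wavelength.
61.0456 pm

Using the Compton scattering formula:
λ' = λ + Δλ = λ + λ_C(1 - cos θ)

Given:
- Initial wavelength λ = 60.8 pm
- Scattering angle θ = 26°
- Compton wavelength λ_C ≈ 2.4263 pm

Calculate the shift:
Δλ = 2.4263 × (1 - cos(26°))
Δλ = 2.4263 × 0.1012
Δλ = 0.2456 pm

Final wavelength:
λ' = 60.8 + 0.2456 = 61.0456 pm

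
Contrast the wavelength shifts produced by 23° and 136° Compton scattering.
136° produces the larger shift by a factor of 21.628

Calculate both shifts using Δλ = λ_C(1 - cos θ):

For θ₁ = 23°:
Δλ₁ = 2.4263 × (1 - cos(23°))
Δλ₁ = 2.4263 × 0.0795
Δλ₁ = 0.1929 pm

For θ₂ = 136°:
Δλ₂ = 2.4263 × (1 - cos(136°))
Δλ₂ = 2.4263 × 1.7193
Δλ₂ = 4.1717 pm

The 136° angle produces the larger shift.
Ratio: 4.1717/0.1929 = 21.628

(Intermediate values are shown rounded; full precision is carried through to the final answer.)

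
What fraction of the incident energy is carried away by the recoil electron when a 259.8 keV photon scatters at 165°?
0.4999 (or 49.99%)

Calculate initial and final photon energies:

Initial: E₀ = 259.8 keV → λ₀ = 4.7723 pm
Compton shift: Δλ = 4.7699 pm
Final wavelength: λ' = 9.5422 pm
Final energy: E' = 129.9320 keV

Fractional energy loss:
(E₀ - E')/E₀ = (259.8000 - 129.9320)/259.8000
= 129.8680/259.8000
= 0.4999
= 49.99%

(Intermediate values are shown rounded; full precision is carried through to the final answer.)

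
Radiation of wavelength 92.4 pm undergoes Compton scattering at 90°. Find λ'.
94.8263 pm

Using the Compton formula: λ' = λ + λ_C(1 − cos θ)

For θ = 90°, cos θ = 0 (exact) = 0.0000, so:
1 − cos 90° = 1 − (0) = 1.0000

Δλ = λ_C × 1.0000 = 2.4263 × 1.0000 = 2.4263 pm

λ' = 92.4 + 2.4263 = 94.8263 pm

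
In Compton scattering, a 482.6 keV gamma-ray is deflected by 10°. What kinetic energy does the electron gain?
6.8264 keV

By energy conservation: K_e = E_initial - E_final

First find the scattered photon energy:
Initial wavelength: λ = hc/E = 2.5691 pm
Compton shift: Δλ = λ_C(1 - cos(10°)) = 0.0369 pm
Final wavelength: λ' = 2.5691 + 0.0369 = 2.6059 pm
Final photon energy: E' = hc/λ' = 475.7736 keV

Electron kinetic energy:
K_e = E - E' = 482.6000 - 475.7736 = 6.8264 keV

(Intermediate values are shown rounded; full precision is carried through to the final answer.)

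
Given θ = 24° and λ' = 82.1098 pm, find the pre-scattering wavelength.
81.9000 pm

From λ' = λ + Δλ, we have λ = λ' - Δλ

First calculate the Compton shift:
Δλ = λ_C(1 - cos θ)
Δλ = 2.4263 × (1 - cos(24°))
Δλ = 2.4263 × 0.0865
Δλ = 0.2098 pm

Initial wavelength:
λ = λ' - Δλ
λ = 82.1098 - 0.2098
λ = 81.9000 pm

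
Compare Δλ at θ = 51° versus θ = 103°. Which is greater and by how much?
103° produces the larger shift by a factor of 3.305

Calculate both shifts using Δλ = λ_C(1 - cos θ):

For θ₁ = 51°:
Δλ₁ = 2.4263 × (1 - cos(51°))
Δλ₁ = 2.4263 × 0.3707
Δλ₁ = 0.8994 pm

For θ₂ = 103°:
Δλ₂ = 2.4263 × (1 - cos(103°))
Δλ₂ = 2.4263 × 1.2250
Δλ₂ = 2.9721 pm

The 103° angle produces the larger shift.
Ratio: 2.9721/0.8994 = 3.305

(Intermediate values are shown rounded; full precision is carried through to the final answer.)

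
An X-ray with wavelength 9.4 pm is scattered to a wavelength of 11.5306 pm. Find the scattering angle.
83.00°

First find the wavelength shift:
Δλ = λ' - λ = 11.5306 - 9.4 = 2.1306 pm

Using Δλ = λ_C(1 - cos θ), with λ_C = h/(m_e·c) ≈ 2.42631024 pm:
cos θ = 1 - Δλ/λ_C
cos θ = 1 - 2.1306/2.42631024
cos θ = 0.121877

θ = arccos(0.121877)
θ = 83.00°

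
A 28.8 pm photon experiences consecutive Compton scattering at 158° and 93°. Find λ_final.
36.0292 pm

Apply Compton shift twice:

First scattering at θ₁ = 158°:
Δλ₁ = λ_C(1 - cos(158°))
Δλ₁ = 2.4263 × 1.9272
Δλ₁ = 4.6759 pm

After first scattering:
λ₁ = 28.8 + 4.6759 = 33.4759 pm

Second scattering at θ₂ = 93°:
Δλ₂ = λ_C(1 - cos(93°))
Δλ₂ = 2.4263 × 1.0523
Δλ₂ = 2.5533 pm

Final wavelength:
λ₂ = 33.4759 + 2.5533 = 36.0292 pm

Total shift: Δλ_total = 4.6759 + 2.5533 = 7.2292 pm

(Intermediate values are shown rounded; full precision is carried through to the final answer.)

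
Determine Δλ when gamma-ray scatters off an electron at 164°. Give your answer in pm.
4.7586 pm

Using the Compton scattering formula:
Δλ = λ_C(1 - cos θ)

where λ_C = h/(m_e·c) ≈ 2.4263 pm is the Compton wavelength of an electron.

For θ = 164°:
cos(164°) = -0.9613
1 - cos(164°) = 1.9613

Δλ = 2.4263 × 1.9613
Δλ = 4.7586 pm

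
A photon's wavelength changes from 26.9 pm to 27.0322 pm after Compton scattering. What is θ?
19.00°

First find the wavelength shift:
Δλ = λ' - λ = 27.0322 - 26.9 = 0.1322 pm

Using Δλ = λ_C(1 - cos θ), with λ_C = h/(m_e·c) ≈ 2.42631024 pm:
cos θ = 1 - Δλ/λ_C
cos θ = 1 - 0.1322/2.42631024
cos θ = 0.945514

θ = arccos(0.945514)
θ = 19.00°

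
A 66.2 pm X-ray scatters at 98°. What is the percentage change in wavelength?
4.1752%

Calculate the Compton shift:
Δλ = λ_C(1 - cos(98°))
Δλ = 2.4263 × (1 - cos(98°))
Δλ = 2.4263 × 1.1392
Δλ = 2.7640 pm

Percentage change:
(Δλ/λ₀) × 100 = (2.7640/66.2) × 100
= 4.1752%

(Intermediate values are shown rounded; full precision is carried through to the final answer.)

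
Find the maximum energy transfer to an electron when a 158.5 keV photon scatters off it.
60.6818 keV

Maximum energy transfer occurs at θ = 180° (backscattering).

Initial photon: E₀ = 158.5 keV → λ₀ = 7.8223 pm

Maximum Compton shift (at 180°):
Δλ_max = 2λ_C = 2 × 2.4263 = 4.8526 pm

Final wavelength:
λ' = 7.8223 + 4.8526 = 12.6750 pm

Minimum photon energy (maximum energy to electron):
E'_min = hc/λ' = 97.8182 keV

Maximum electron kinetic energy:
K_max = E₀ - E'_min = 158.5000 - 97.8182 = 60.6818 keV

(Intermediate values are shown rounded; full precision is carried through to the final answer.)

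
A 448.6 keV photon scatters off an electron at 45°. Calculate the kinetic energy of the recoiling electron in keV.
91.7547 keV

By energy conservation: K_e = E_initial - E_final

First find the scattered photon energy:
Initial wavelength: λ = hc/E = 2.7638 pm
Compton shift: Δλ = λ_C(1 - cos(45°)) = 0.7106 pm
Final wavelength: λ' = 2.7638 + 0.7106 = 3.4745 pm
Final photon energy: E' = hc/λ' = 356.8453 keV

Electron kinetic energy:
K_e = E - E' = 448.6000 - 356.8453 = 91.7547 keV

(Intermediate values are shown rounded; full precision is carried through to the final answer.)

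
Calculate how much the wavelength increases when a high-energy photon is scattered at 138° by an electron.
4.2294 pm

Using the Compton scattering formula:
Δλ = λ_C(1 - cos θ)

where λ_C = h/(m_e·c) ≈ 2.4263 pm is the Compton wavelength of an electron.

For θ = 138°:
cos(138°) = -0.7431
1 - cos(138°) = 1.7431

Δλ = 2.4263 × 1.7431
Δλ = 4.2294 pm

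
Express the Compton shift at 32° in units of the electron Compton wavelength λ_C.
0.1520 λ_C

The Compton shift formula is:
Δλ = λ_C(1 - cos θ)

Dividing both sides by λ_C:
Δλ/λ_C = 1 - cos θ

For θ = 32°:
Δλ/λ_C = 1 - cos(32°)
Δλ/λ_C = 1 - 0.8480
Δλ/λ_C = 0.1520

This means the shift is 0.1520 × λ_C = 0.3687 pm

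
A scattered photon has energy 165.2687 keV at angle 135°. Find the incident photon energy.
368.9999 keV

Convert final energy to wavelength (hc ≈ 1239.842 keV·pm):
λ' = hc/E' = 1239.842 / 165.2687 = 7.5020 pm

Calculate the Compton shift:
Δλ = λ_C(1 - cos(135°))
Δλ = 2.4263 × (1 - cos(135°))
Δλ = 4.1420 pm

Initial wavelength:
λ = λ' - Δλ = 7.5020 - 4.1420 = 3.3600 pm

Initial energy:
E = hc/λ = 1239.842 / 3.3600 = 368.9999 keV

(Intermediate values are shown rounded; full precision is carried through to the final answer.)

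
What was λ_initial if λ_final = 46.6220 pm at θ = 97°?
43.9000 pm

From λ' = λ + Δλ, we have λ = λ' - Δλ

First calculate the Compton shift:
Δλ = λ_C(1 - cos θ)
Δλ = 2.4263 × (1 - cos(97°))
Δλ = 2.4263 × 1.1219
Δλ = 2.7220 pm

Initial wavelength:
λ = λ' - Δλ
λ = 46.6220 - 2.7220
λ = 43.9000 pm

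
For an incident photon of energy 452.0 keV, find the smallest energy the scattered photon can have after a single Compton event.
163.2309 keV (at θ = 180°)

The scattered photon has minimum energy when its wavelength is maximum, i.e., when the Compton shift Δλ = λ_C(1 − cos θ) is maximum. This occurs at θ = 180° (backscattering), giving Δλ_max = 2λ_C = 4.8526 pm.

Initial wavelength: λ₀ = hc/E₀ = 2.7430 pm
Maximum final wavelength: λ'_max = λ₀ + 2λ_C = 2.7430 + 4.8526 = 7.5956 pm
Minimum final energy: E'_min = hc/λ'_max = 163.2309 keV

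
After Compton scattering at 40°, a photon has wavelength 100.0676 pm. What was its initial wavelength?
99.5000 pm

From λ' = λ + Δλ, we have λ = λ' - Δλ

First calculate the Compton shift:
Δλ = λ_C(1 - cos θ)
Δλ = 2.4263 × (1 - cos(40°))
Δλ = 2.4263 × 0.2340
Δλ = 0.5676 pm

Initial wavelength:
λ = λ' - Δλ
λ = 100.0676 - 0.5676
λ = 99.5000 pm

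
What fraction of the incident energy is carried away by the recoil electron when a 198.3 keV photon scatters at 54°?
0.1379 (or 13.79%)

Calculate initial and final photon energies:

Initial: E₀ = 198.3 keV → λ₀ = 6.2524 pm
Compton shift: Δλ = 1.0002 pm
Final wavelength: λ' = 7.2525 pm
Final energy: E' = 170.9534 keV

Fractional energy loss:
(E₀ - E')/E₀ = (198.3000 - 170.9534)/198.3000
= 27.3466/198.3000
= 0.1379
= 13.79%

(Intermediate values are shown rounded; full precision is carried through to the final answer.)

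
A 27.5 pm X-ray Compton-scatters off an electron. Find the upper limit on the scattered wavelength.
32.3526 pm (at θ = 180°)

The Compton shift is Δλ = λ_C(1 − cos θ).

Since cos θ ranges from −1 to 1, the factor (1 − cos θ) ranges from 0 to 2; the maximum shift occurs at θ = 180° (backscattering):
Δλ_max = 2λ_C = 2 × 2.4263 pm = 4.8526 pm

Maximum scattered wavelength:
λ'_max = λ₀ + Δλ_max = 27.5 + 4.8526 = 32.3526 pm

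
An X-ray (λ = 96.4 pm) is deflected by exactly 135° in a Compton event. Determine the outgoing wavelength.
100.5420 pm

Using the Compton formula: λ' = λ + λ_C(1 − cos θ)

For θ = 135°, cos θ = -√2/2 (exact) ≈ -0.7071, so:
1 − cos 135° = 1 − (-√2/2) ≈ 1.7071

Δλ = λ_C × 1.7071 = 2.4263 × 1.7071 = 4.1420 pm

λ' = 96.4 + 4.1420 = 100.5420 pm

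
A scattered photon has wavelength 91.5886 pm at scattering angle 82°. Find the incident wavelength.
89.5000 pm

From λ' = λ + Δλ, we have λ = λ' - Δλ

First calculate the Compton shift:
Δλ = λ_C(1 - cos θ)
Δλ = 2.4263 × (1 - cos(82°))
Δλ = 2.4263 × 0.8608
Δλ = 2.0886 pm

Initial wavelength:
λ = λ' - Δλ
λ = 91.5886 - 2.0886
λ = 89.5000 pm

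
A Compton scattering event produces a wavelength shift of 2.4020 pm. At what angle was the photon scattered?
89.43°

From the Compton formula Δλ = λ_C(1 - cos θ), we can solve for θ:

cos θ = 1 - Δλ/λ_C

Given:
- Δλ = 2.4020 pm
- λ_C = h/(m_e·c) ≈ 2.42631024 pm

cos θ = 1 - 2.4020/2.42631024
cos θ = 1 - 0.989981
cos θ = 0.010019

θ = arccos(0.010019)
θ = 89.43°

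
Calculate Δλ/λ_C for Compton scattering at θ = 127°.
1.6018 λ_C

The Compton shift formula is:
Δλ = λ_C(1 - cos θ)

Dividing both sides by λ_C:
Δλ/λ_C = 1 - cos θ

For θ = 127°:
Δλ/λ_C = 1 - cos(127°)
Δλ/λ_C = 1 - -0.6018
Δλ/λ_C = 1.6018

This means the shift is 1.6018 × λ_C = 3.8865 pm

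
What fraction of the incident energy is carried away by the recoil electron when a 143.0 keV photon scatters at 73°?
0.1653 (or 16.53%)

Calculate initial and final photon energies:

Initial: E₀ = 143.0 keV → λ₀ = 8.6702 pm
Compton shift: Δλ = 1.7169 pm
Final wavelength: λ' = 10.3871 pm
Final energy: E' = 119.3631 keV

Fractional energy loss:
(E₀ - E')/E₀ = (143.0000 - 119.3631)/143.0000
= 23.6369/143.0000
= 0.1653
= 16.53%

(Intermediate values are shown rounded; full precision is carried through to the final answer.)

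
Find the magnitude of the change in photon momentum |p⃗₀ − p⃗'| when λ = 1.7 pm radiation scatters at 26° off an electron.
1.7114e-22 kg·m/s

Photon momentum magnitude is p = h/λ.

Initial momentum:
p₀ = h/λ = 6.6261e-34/1.7000e-12 = 3.8977e-22 kg·m/s

After scattering:
λ' = λ + Δλ = 1.7 + 0.2456 = 1.9456 pm
p' = h/λ' = 6.6261e-34/1.9456e-12 = 3.4057e-22 kg·m/s

Momentum is a vector; the scattered photon's direction makes angle θ = 26° with the incident direction. The magnitude of the vector change Δp⃗ = p⃗₀ − p⃗' is found from the law of cosines:
|Δp⃗|² = p₀² + p'² − 2p₀p'cos θ
|Δp⃗|² = (3.8977e-22)² + (3.4057e-22)² − 2·3.8977e-22·3.4057e-22·cos(26°)
|Δp⃗| = 1.7114e-22 kg·m/s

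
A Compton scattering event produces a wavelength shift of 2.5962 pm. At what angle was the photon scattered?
94.02°

From the Compton formula Δλ = λ_C(1 - cos θ), we can solve for θ:

cos θ = 1 - Δλ/λ_C

Given:
- Δλ = 2.5962 pm
- λ_C = h/(m_e·c) ≈ 2.42631024 pm

cos θ = 1 - 2.5962/2.42631024
cos θ = 1 - 1.070020
cos θ = -0.070020

θ = arccos(-0.070020)
θ = 94.02°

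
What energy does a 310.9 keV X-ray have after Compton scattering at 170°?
140.8324 keV

First convert energy to wavelength:
λ = hc/E, with hc ≈ 1239.842 keV·pm (i.e. 1239.842 eV·nm)

For E = 310.9 keV = 310900 eV:
λ = 1239.842 keV·pm / 310.9 keV
λ = 3.9879 pm

Calculate the Compton shift:
Δλ = λ_C(1 - cos(170°)) = 2.4263 × 1.9848
Δλ = 4.8158 pm

Final wavelength:
λ' = 3.9879 + 4.8158 = 8.8037 pm

Final energy:
E' = hc/λ' = 1239.842 / 8.8037 = 140.8324 keV

(Intermediate values are shown rounded; full precision is carried through to the final answer.)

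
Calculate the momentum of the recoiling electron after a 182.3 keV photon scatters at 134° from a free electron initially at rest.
1.4628e-22 kg·m/s

The electron is initially at rest, so by conservation of momentum:
p⃗_e = p⃗₀ − p⃗'  (incident photon momentum minus scattered photon momentum)

Photon momentum magnitudes (p = h/λ = E/c):
λ₀ = hc/E₀ = 6.8011 pm → p₀ = h/λ₀ = 9.7426e-23 kg·m/s
Δλ = λ_C(1 − cos 134°) = 4.1118 pm
λ' = 10.9129 pm → p' = h/λ' = 6.0718e-23 kg·m/s

The scattered photon makes angle θ = 134° with the incident direction, so by the law of cosines:
|p⃗_e|² = p₀² + p'² − 2p₀p'cos θ
|p⃗_e|² = (9.7426e-23)² + (6.0718e-23)² − 2·9.7426e-23·6.0718e-23·cos(134°)
|p⃗_e| = 1.4628e-22 kg·m/s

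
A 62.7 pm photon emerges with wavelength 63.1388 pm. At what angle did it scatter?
35.00°

First find the wavelength shift:
Δλ = λ' - λ = 63.1388 - 62.7 = 0.4388 pm

Using Δλ = λ_C(1 - cos θ), with λ_C = h/(m_e·c) ≈ 2.42631024 pm:
cos θ = 1 - Δλ/λ_C
cos θ = 1 - 0.4388/2.42631024
cos θ = 0.819149

θ = arccos(0.819149)
θ = 35.00°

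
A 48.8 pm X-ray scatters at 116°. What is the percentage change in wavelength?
7.1515%

Calculate the Compton shift:
Δλ = λ_C(1 - cos(116°))
Δλ = 2.4263 × (1 - cos(116°))
Δλ = 2.4263 × 1.4384
Δλ = 3.4899 pm

Percentage change:
(Δλ/λ₀) × 100 = (3.4899/48.8) × 100
= 7.1515%

(Intermediate values are shown rounded; full precision is carried through to the final answer.)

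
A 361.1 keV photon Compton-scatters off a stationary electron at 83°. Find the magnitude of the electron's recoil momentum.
2.1406e-22 kg·m/s

The electron is initially at rest, so by conservation of momentum:
p⃗_e = p⃗₀ − p⃗'  (incident photon momentum minus scattered photon momentum)

Photon momentum magnitudes (p = h/λ = E/c):
λ₀ = hc/E₀ = 3.4335 pm → p₀ = h/λ₀ = 1.9298e-22 kg·m/s
Δλ = λ_C(1 − cos 83°) = 2.1306 pm
λ' = 5.5641 pm → p' = h/λ' = 1.1909e-22 kg·m/s

The scattered photon makes angle θ = 83° with the incident direction, so by the law of cosines:
|p⃗_e|² = p₀² + p'² − 2p₀p'cos θ
|p⃗_e|² = (1.9298e-22)² + (1.1909e-22)² − 2·1.9298e-22·1.1909e-22·cos(83°)
|p⃗_e| = 2.1406e-22 kg·m/s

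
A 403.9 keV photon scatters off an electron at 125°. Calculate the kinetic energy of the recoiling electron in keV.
223.8908 keV

By energy conservation: K_e = E_initial - E_final

First find the scattered photon energy:
Initial wavelength: λ = hc/E = 3.0697 pm
Compton shift: Δλ = λ_C(1 - cos(125°)) = 3.8180 pm
Final wavelength: λ' = 3.0697 + 3.8180 = 6.8877 pm
Final photon energy: E' = hc/λ' = 180.0092 keV

Electron kinetic energy:
K_e = E - E' = 403.9000 - 180.0092 = 223.8908 keV

(Intermediate values are shown rounded; full precision is carried through to the final answer.)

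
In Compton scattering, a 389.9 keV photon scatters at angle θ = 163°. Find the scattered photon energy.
156.4173 keV

First convert energy to wavelength:
λ = hc/E, with hc ≈ 1239.842 keV·pm (i.e. 1239.842 eV·nm)

For E = 389.9 keV = 389900 eV:
λ = 1239.842 keV·pm / 389.9 keV
λ = 3.1799 pm

Calculate the Compton shift:
Δλ = λ_C(1 - cos(163°)) = 2.4263 × 1.9563
Δλ = 4.7466 pm

Final wavelength:
λ' = 3.1799 + 4.7466 = 7.9265 pm

Final energy:
E' = hc/λ' = 1239.842 / 7.9265 = 156.4173 keV

(Intermediate values are shown rounded; full precision is carried through to the final answer.)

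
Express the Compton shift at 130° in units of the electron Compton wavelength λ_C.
1.6428 λ_C

The Compton shift formula is:
Δλ = λ_C(1 - cos θ)

Dividing both sides by λ_C:
Δλ/λ_C = 1 - cos θ

For θ = 130°:
Δλ/λ_C = 1 - cos(130°)
Δλ/λ_C = 1 - -0.6428
Δλ/λ_C = 1.6428

This means the shift is 1.6428 × λ_C = 3.9859 pm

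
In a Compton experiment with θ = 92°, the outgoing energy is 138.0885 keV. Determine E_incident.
191.7000 keV

Convert final energy to wavelength (hc ≈ 1239.842 keV·pm):
λ' = hc/E' = 1239.842 / 138.0885 = 8.9786 pm

Calculate the Compton shift:
Δλ = λ_C(1 - cos(92°))
Δλ = 2.4263 × (1 - cos(92°))
Δλ = 2.5110 pm

Initial wavelength:
λ = λ' - Δλ = 8.9786 - 2.5110 = 6.4676 pm

Initial energy:
E = hc/λ = 1239.842 / 6.4676 = 191.7000 keV

(Intermediate values are shown rounded; full precision is carried through to the final answer.)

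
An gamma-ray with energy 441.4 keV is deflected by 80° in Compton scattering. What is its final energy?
257.5561 keV

First convert energy to wavelength:
λ = hc/E, with hc ≈ 1239.842 keV·pm (i.e. 1239.842 eV·nm)

For E = 441.4 keV = 441400 eV:
λ = 1239.842 keV·pm / 441.4 keV
λ = 2.8089 pm

Calculate the Compton shift:
Δλ = λ_C(1 - cos(80°)) = 2.4263 × 0.8264
Δλ = 2.0050 pm

Final wavelength:
λ' = 2.8089 + 2.0050 = 4.8139 pm

Final energy:
E' = hc/λ' = 1239.842 / 4.8139 = 257.5561 keV

(Intermediate values are shown rounded; full precision is carried through to the final answer.)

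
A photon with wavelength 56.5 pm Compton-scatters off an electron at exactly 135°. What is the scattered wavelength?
60.6420 pm

Using the Compton formula: λ' = λ + λ_C(1 − cos θ)

For θ = 135°, cos θ = -√2/2 (exact) ≈ -0.7071, so:
1 − cos 135° = 1 − (-√2/2) ≈ 1.7071

Δλ = λ_C × 1.7071 = 2.4263 × 1.7071 = 4.1420 pm

λ' = 56.5 + 4.1420 = 60.6420 pm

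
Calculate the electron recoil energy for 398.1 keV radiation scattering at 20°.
17.8647 keV

By energy conservation: K_e = E_initial - E_final

First find the scattered photon energy:
Initial wavelength: λ = hc/E = 3.1144 pm
Compton shift: Δλ = λ_C(1 - cos(20°)) = 0.1463 pm
Final wavelength: λ' = 3.1144 + 0.1463 = 3.2607 pm
Final photon energy: E' = hc/λ' = 380.2353 keV

Electron kinetic energy:
K_e = E - E' = 398.1000 - 380.2353 = 17.8647 keV

(Intermediate values are shown rounded; full precision is carried through to the final answer.)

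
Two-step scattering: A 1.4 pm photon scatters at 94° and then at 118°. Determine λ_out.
7.5610 pm

Apply Compton shift twice:

First scattering at θ₁ = 94°:
Δλ₁ = λ_C(1 - cos(94°))
Δλ₁ = 2.4263 × 1.0698
Δλ₁ = 2.5956 pm

After first scattering:
λ₁ = 1.4 + 2.5956 = 3.9956 pm

Second scattering at θ₂ = 118°:
Δλ₂ = λ_C(1 - cos(118°))
Δλ₂ = 2.4263 × 1.4695
Δλ₂ = 3.5654 pm

Final wavelength:
λ₂ = 3.9956 + 3.5654 = 7.5610 pm

Total shift: Δλ_total = 2.5956 + 3.5654 = 6.1610 pm

(Intermediate values are shown rounded; full precision is carried through to the final answer.)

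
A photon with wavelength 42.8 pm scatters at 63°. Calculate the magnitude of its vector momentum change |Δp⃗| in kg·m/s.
1.5940e-23 kg·m/s

Photon momentum magnitude is p = h/λ.

Initial momentum:
p₀ = h/λ = 6.6261e-34/4.2800e-11 = 1.5481e-23 kg·m/s

After scattering:
λ' = λ + Δλ = 42.8 + 1.3248 = 44.1248 pm
p' = h/λ' = 6.6261e-34/4.4125e-11 = 1.5017e-23 kg·m/s

Momentum is a vector; the scattered photon's direction makes angle θ = 63° with the incident direction. The magnitude of the vector change Δp⃗ = p⃗₀ − p⃗' is found from the law of cosines:
|Δp⃗|² = p₀² + p'² − 2p₀p'cos θ
|Δp⃗|² = (1.5481e-23)² + (1.5017e-23)² − 2·1.5481e-23·1.5017e-23·cos(63°)
|Δp⃗| = 1.5940e-23 kg·m/s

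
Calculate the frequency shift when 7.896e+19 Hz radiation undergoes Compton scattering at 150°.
4.295e+19 Hz (decrease)

Convert frequency to wavelength (c = 299792458 m/s):
λ₀ = c/f₀ = 299792458/7.896e+19 = 3.7967637e-12 m = 3.7968 pm

Calculate Compton shift:
Δλ = λ_C(1 - cos(150°)) = 4.5276 pm

Final wavelength:
λ' = λ₀ + Δλ = 3.7968 + 4.5276 = 8.3243 pm

Final frequency:
f' = c/λ' = 299792458/8.3243202e-12 = 3.6014047e+19 Hz

Frequency shift (decrease):
Δf = f₀ - f' = 7.896e+19 - 3.6014047e+19 = 4.295e+19 Hz

(Intermediate values are shown rounded; full precision is carried through to the final answer.)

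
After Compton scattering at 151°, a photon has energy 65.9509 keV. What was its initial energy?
87.0000 keV

Convert final energy to wavelength (hc ≈ 1239.842 keV·pm):
λ' = hc/E' = 1239.842 / 65.9509 = 18.7995 pm

Calculate the Compton shift:
Δλ = λ_C(1 - cos(151°))
Δλ = 2.4263 × (1 - cos(151°))
Δλ = 4.5484 pm

Initial wavelength:
λ = λ' - Δλ = 18.7995 - 4.5484 = 14.2511 pm

Initial energy:
E = hc/λ = 1239.842 / 14.2511 = 87.0000 keV

(Intermediate values are shown rounded; full precision is carried through to the final answer.)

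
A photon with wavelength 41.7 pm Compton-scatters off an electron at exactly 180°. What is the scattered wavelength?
46.5526 pm

Using the Compton formula: λ' = λ + λ_C(1 − cos θ)

For θ = 180°, cos θ = -1 (exact) = -1.0000, so:
1 − cos 180° = 1 − (-1) = 2.0000

Δλ = λ_C × 2.0000 = 2.4263 × 2.0000 = 4.8526 pm

λ' = 41.7 + 4.8526 = 46.5526 pm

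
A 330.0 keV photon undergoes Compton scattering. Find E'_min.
144.0050 keV (at θ = 180°)

The scattered photon has minimum energy when its wavelength is maximum, i.e., when the Compton shift Δλ = λ_C(1 − cos θ) is maximum. This occurs at θ = 180° (backscattering), giving Δλ_max = 2λ_C = 4.8526 pm.

Initial wavelength: λ₀ = hc/E₀ = 3.7571 pm
Maximum final wavelength: λ'_max = λ₀ + 2λ_C = 3.7571 + 4.8526 = 8.6097 pm
Minimum final energy: E'_min = hc/λ'_max = 144.0050 keV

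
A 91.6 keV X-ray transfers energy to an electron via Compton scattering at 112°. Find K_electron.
18.1088 keV

By energy conservation: K_e = E_initial - E_final

First find the scattered photon energy:
Initial wavelength: λ = hc/E = 13.5354 pm
Compton shift: Δλ = λ_C(1 - cos(112°)) = 3.3352 pm
Final wavelength: λ' = 13.5354 + 3.3352 = 16.8706 pm
Final photon energy: E' = hc/λ' = 73.4912 keV

Electron kinetic energy:
K_e = E - E' = 91.6000 - 73.4912 = 18.1088 keV

(Intermediate values are shown rounded; full precision is carried through to the final answer.)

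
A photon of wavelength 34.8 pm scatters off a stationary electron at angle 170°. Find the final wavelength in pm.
39.6158 pm

Using the Compton scattering formula:
λ' = λ + Δλ = λ + λ_C(1 - cos θ)

Given:
- Initial wavelength λ = 34.8 pm
- Scattering angle θ = 170°
- Compton wavelength λ_C ≈ 2.4263 pm

Calculate the shift:
Δλ = 2.4263 × (1 - cos(170°))
Δλ = 2.4263 × 1.9848
Δλ = 4.8158 pm

Final wavelength:
λ' = 34.8 + 4.8158 = 39.6158 pm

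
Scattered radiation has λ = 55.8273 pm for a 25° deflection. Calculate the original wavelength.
55.6000 pm

From λ' = λ + Δλ, we have λ = λ' - Δλ

First calculate the Compton shift:
Δλ = λ_C(1 - cos θ)
Δλ = 2.4263 × (1 - cos(25°))
Δλ = 2.4263 × 0.0937
Δλ = 0.2273 pm

Initial wavelength:
λ = λ' - Δλ
λ = 55.8273 - 0.2273
λ = 55.6000 pm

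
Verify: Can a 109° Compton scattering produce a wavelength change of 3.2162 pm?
Yes, consistent

Calculate the expected shift for θ = 109°:

Δλ_expected = λ_C(1 - cos(109°))
Δλ_expected = 2.4263 × (1 - cos(109°))
Δλ_expected = 2.4263 × 1.3256
Δλ_expected = 3.2162 pm

Given shift: 3.2162 pm
Expected shift: 3.2162 pm
Difference: 0.0000 pm

The values match. This is consistent with Compton scattering at the stated angle.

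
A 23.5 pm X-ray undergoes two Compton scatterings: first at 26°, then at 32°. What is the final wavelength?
24.1142 pm

Apply Compton shift twice:

First scattering at θ₁ = 26°:
Δλ₁ = λ_C(1 - cos(26°))
Δλ₁ = 2.4263 × 0.1012
Δλ₁ = 0.2456 pm

After first scattering:
λ₁ = 23.5 + 0.2456 = 23.7456 pm

Second scattering at θ₂ = 32°:
Δλ₂ = λ_C(1 - cos(32°))
Δλ₂ = 2.4263 × 0.1520
Δλ₂ = 0.3687 pm

Final wavelength:
λ₂ = 23.7456 + 0.3687 = 24.1142 pm

Total shift: Δλ_total = 0.2456 + 0.3687 = 0.6142 pm

(Intermediate values are shown rounded; full precision is carried through to the final answer.)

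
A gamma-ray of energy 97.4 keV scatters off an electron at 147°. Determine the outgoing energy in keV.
72.1234 keV

First convert energy to wavelength:
λ = hc/E, with hc ≈ 1239.842 keV·pm (i.e. 1239.842 eV·nm)

For E = 97.4 keV = 97400 eV:
λ = 1239.842 keV·pm / 97.4 keV
λ = 12.7294 pm

Calculate the Compton shift:
Δλ = λ_C(1 - cos(147°)) = 2.4263 × 1.8387
Δλ = 4.4612 pm

Final wavelength:
λ' = 12.7294 + 4.4612 = 17.1906 pm

Final energy:
E' = hc/λ' = 1239.842 / 17.1906 = 72.1234 keV

(Intermediate values are shown rounded; full precision is carried through to the final answer.)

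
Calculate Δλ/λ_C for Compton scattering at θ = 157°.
1.9205 λ_C

The Compton shift formula is:
Δλ = λ_C(1 - cos θ)

Dividing both sides by λ_C:
Δλ/λ_C = 1 - cos θ

For θ = 157°:
Δλ/λ_C = 1 - cos(157°)
Δλ/λ_C = 1 - -0.9205
Δλ/λ_C = 1.9205

This means the shift is 1.9205 × λ_C = 4.6597 pm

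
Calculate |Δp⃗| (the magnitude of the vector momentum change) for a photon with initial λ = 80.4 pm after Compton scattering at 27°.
3.8416e-24 kg·m/s

Photon momentum magnitude is p = h/λ.

Initial momentum:
p₀ = h/λ = 6.6261e-34/8.0400e-11 = 8.2414e-24 kg·m/s

After scattering:
λ' = λ + Δλ = 80.4 + 0.2645 = 80.6645 pm
p' = h/λ' = 6.6261e-34/8.0664e-11 = 8.2144e-24 kg·m/s

Momentum is a vector; the scattered photon's direction makes angle θ = 27° with the incident direction. The magnitude of the vector change Δp⃗ = p⃗₀ − p⃗' is found from the law of cosines:
|Δp⃗|² = p₀² + p'² − 2p₀p'cos θ
|Δp⃗|² = (8.2414e-24)² + (8.2144e-24)² − 2·8.2414e-24·8.2144e-24·cos(27°)
|Δp⃗| = 3.8416e-24 kg·m/s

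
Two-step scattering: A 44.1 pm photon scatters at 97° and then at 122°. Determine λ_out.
50.5341 pm

Apply Compton shift twice:

First scattering at θ₁ = 97°:
Δλ₁ = λ_C(1 - cos(97°))
Δλ₁ = 2.4263 × 1.1219
Δλ₁ = 2.7220 pm

After first scattering:
λ₁ = 44.1 + 2.7220 = 46.8220 pm

Second scattering at θ₂ = 122°:
Δλ₂ = λ_C(1 - cos(122°))
Δλ₂ = 2.4263 × 1.5299
Δλ₂ = 3.7121 pm

Final wavelength:
λ₂ = 46.8220 + 3.7121 = 50.5341 pm

Total shift: Δλ_total = 2.7220 + 3.7121 = 6.4341 pm

(Intermediate values are shown rounded; full precision is carried through to the final answer.)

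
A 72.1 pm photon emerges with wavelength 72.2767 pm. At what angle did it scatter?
22.00°

First find the wavelength shift:
Δλ = λ' - λ = 72.2767 - 72.1 = 0.1767 pm

Using Δλ = λ_C(1 - cos θ), with λ_C = h/(m_e·c) ≈ 2.42631024 pm:
cos θ = 1 - Δλ/λ_C
cos θ = 1 - 0.1767/2.42631024
cos θ = 0.927173

θ = arccos(0.927173)
θ = 22.00°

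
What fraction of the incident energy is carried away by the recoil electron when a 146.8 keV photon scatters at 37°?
0.0547 (or 5.47%)

Calculate initial and final photon energies:

Initial: E₀ = 146.8 keV → λ₀ = 8.4458 pm
Compton shift: Δλ = 0.4886 pm
Final wavelength: λ' = 8.9344 pm
Final energy: E' = 138.7723 keV

Fractional energy loss:
(E₀ - E')/E₀ = (146.8000 - 138.7723)/146.8000
= 8.0277/146.8000
= 0.0547
= 5.47%

(Intermediate values are shown rounded; full precision is carried through to the final answer.)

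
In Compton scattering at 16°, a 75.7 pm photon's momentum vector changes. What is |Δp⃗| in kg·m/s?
2.4349e-24 kg·m/s

Photon momentum magnitude is p = h/λ.

Initial momentum:
p₀ = h/λ = 6.6261e-34/7.5700e-11 = 8.7531e-24 kg·m/s

After scattering:
λ' = λ + Δλ = 75.7 + 0.0940 = 75.7940 pm
p' = h/λ' = 6.6261e-34/7.5794e-11 = 8.7422e-24 kg·m/s

Momentum is a vector; the scattered photon's direction makes angle θ = 16° with the incident direction. The magnitude of the vector change Δp⃗ = p⃗₀ − p⃗' is found from the law of cosines:
|Δp⃗|² = p₀² + p'² − 2p₀p'cos θ
|Δp⃗|² = (8.7531e-24)² + (8.7422e-24)² − 2·8.7531e-24·8.7422e-24·cos(16°)
|Δp⃗| = 2.4349e-24 kg·m/s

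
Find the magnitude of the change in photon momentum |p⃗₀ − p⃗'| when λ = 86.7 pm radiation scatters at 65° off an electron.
8.1480e-24 kg·m/s

Photon momentum magnitude is p = h/λ.

Initial momentum:
p₀ = h/λ = 6.6261e-34/8.6700e-11 = 7.6425e-24 kg·m/s

After scattering:
λ' = λ + Δλ = 86.7 + 1.4009 = 88.1009 pm
p' = h/λ' = 6.6261e-34/8.8101e-11 = 7.5210e-24 kg·m/s

Momentum is a vector; the scattered photon's direction makes angle θ = 65° with the incident direction. The magnitude of the vector change Δp⃗ = p⃗₀ − p⃗' is found from the law of cosines:
|Δp⃗|² = p₀² + p'² − 2p₀p'cos θ
|Δp⃗|² = (7.6425e-24)² + (7.5210e-24)² − 2·7.6425e-24·7.5210e-24·cos(65°)
|Δp⃗| = 8.1480e-24 kg·m/s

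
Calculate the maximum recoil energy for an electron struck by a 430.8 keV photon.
270.4193 keV

Maximum energy transfer occurs at θ = 180° (backscattering).

Initial photon: E₀ = 430.8 keV → λ₀ = 2.8780 pm

Maximum Compton shift (at 180°):
Δλ_max = 2λ_C = 2 × 2.4263 = 4.8526 pm

Final wavelength:
λ' = 2.8780 + 4.8526 = 7.7306 pm

Minimum photon energy (maximum energy to electron):
E'_min = hc/λ' = 160.3807 keV

Maximum electron kinetic energy:
K_max = E₀ - E'_min = 430.8000 - 160.3807 = 270.4193 keV

(Intermediate values are shown rounded; full precision is carried through to the final answer.)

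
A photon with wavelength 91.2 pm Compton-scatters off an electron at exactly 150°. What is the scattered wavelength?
95.7276 pm

Using the Compton formula: λ' = λ + λ_C(1 − cos θ)

For θ = 150°, cos θ = -√3/2 (exact) ≈ -0.8660, so:
1 − cos 150° = 1 − (-√3/2) ≈ 1.8660

Δλ = λ_C × 1.8660 = 2.4263 × 1.8660 = 4.5276 pm

λ' = 91.2 + 4.5276 = 95.7276 pm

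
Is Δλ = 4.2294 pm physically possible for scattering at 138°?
Yes, consistent

Calculate the expected shift for θ = 138°:

Δλ_expected = λ_C(1 - cos(138°))
Δλ_expected = 2.4263 × (1 - cos(138°))
Δλ_expected = 2.4263 × 1.7431
Δλ_expected = 4.2294 pm

Given shift: 4.2294 pm
Expected shift: 4.2294 pm
Difference: 0.0000 pm

The values match. This is consistent with Compton scattering at the stated angle.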